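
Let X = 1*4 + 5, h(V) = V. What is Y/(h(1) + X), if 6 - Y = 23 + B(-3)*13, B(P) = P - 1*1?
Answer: 7/2 ≈ 3.5000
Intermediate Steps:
B(P) = -1 + P (B(P) = P - 1 = -1 + P)
X = 9 (X = 4 + 5 = 9)
Y = 35 (Y = 6 - (23 + (-1 - 3)*13) = 6 - (23 - 4*13) = 6 - (23 - 52) = 6 - 1*(-29) = 6 + 29 = 35)
Y/(h(1) + X) = 35/(1 + 9) = 35/10 = (⅒)*35 = 7/2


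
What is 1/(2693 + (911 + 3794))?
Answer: 1/7398 ≈ 0.00013517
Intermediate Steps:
1/(2693 + (911 + 3794)) = 1/(2693 + 4705) = 1/7398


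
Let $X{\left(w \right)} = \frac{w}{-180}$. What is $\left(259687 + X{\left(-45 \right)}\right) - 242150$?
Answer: $\frac{70149}{4} \approx 17537.0$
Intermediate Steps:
$X{\left(w \right)} = - \frac{w}{180}$ ($X{\left(w \right)} = w \left(- \frac{1}{180}\right) = - \frac{w}{180}$)
$\left(259687 + X{\left(-45 \right)}\right) - 242150 = \left(259687 - - \frac{1}{4}\right) - 242150 = \left(259687 + \frac{1}{4}\right) - 242150 = \frac{1038749}{4} - 242150 = \frac{70149}{4}$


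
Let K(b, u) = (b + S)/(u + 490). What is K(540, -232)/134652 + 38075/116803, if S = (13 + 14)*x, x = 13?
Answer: 146981977297/450862383272 ≈ 0.32600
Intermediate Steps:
S = 351 (S = (13 + 14)*13 = 27*13 = 351)
K(b, u) = (351 + b)/(490 + u) (K(b, u) = (b + 351)/(u + 490) = (351 + b)/(490 + u))
K(540, -232)/134652 + 38075/116803 = ((351 + 540)/(490 - 232))/134652 + 38075/116803 = (891/258)*(1/134652) + 38075*(1/116803) = ((1/258)*891)*(1/134652) + 38075/116803 = (297/86)*(1/134652) + 38075/116803 = 99/3860024 + 38075/116803 = 146981977297/450862383272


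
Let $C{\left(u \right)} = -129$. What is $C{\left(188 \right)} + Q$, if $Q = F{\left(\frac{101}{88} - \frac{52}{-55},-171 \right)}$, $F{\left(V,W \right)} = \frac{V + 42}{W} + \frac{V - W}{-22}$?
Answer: $- \frac{75660491}{551760} \approx -137.13$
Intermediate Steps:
$F{\left(V,W \right)} = - \frac{V}{22} + \frac{W}{22} + \frac{42 + V}{W}$ ($F{\left(V,W \right)} = \frac{42 + V}{W} + \left(V - W\right) \left(- \frac{1}{22}\right) = \frac{42 + V}{W} - \left(- \frac{W}{22} + \frac{V}{22}\right) = - \frac{V}{22} + \frac{W}{22} + \frac{42 + V}{W}$)
$Q = - \frac{4483451}{551760}$ ($Q = \frac{42 + \left(\frac{101}{88} - \frac{52}{-55}\right) - - \frac{171 \left(\left(\frac{101}{88} - \frac{52}{-55}\right) - -171\right)}{22}}{-171} = - \frac{42 + \left(101 \cdot \frac{1}{88} - - \frac{52}{55}\right) - - \frac{171 \left(\left(101 \cdot \frac{1}{88} - - \frac{52}{55}\right) + 171\right)}{22}}{171} = - \frac{42 + \left(\frac{101}{88} + \frac{52}{55}\right) - - \frac{171 \left(\left(\frac{101}{88} + \frac{52}{55}\right) + 171\right)}{22}}{171} = - \frac{42 + \frac{921}{440} - - \frac{171 \left(\frac{921}{440} + 171\right)}{22}}{171} = - \frac{42 + \frac{921}{440} - \left(- \frac{171}{22}\right) \frac{76161}{440}}{171} = - \frac{42 + \frac{921}{440} + \frac{13023531}{9680}}{171} = \left(- \frac{1}{171}\right) \frac{13450353}{9680} = - \frac{4483451}{551760} \approx -8.1257$)
$C{\left(188 \right)} + Q = -129 - \frac{4483451}{551760} = - \frac{75660491}{551760}$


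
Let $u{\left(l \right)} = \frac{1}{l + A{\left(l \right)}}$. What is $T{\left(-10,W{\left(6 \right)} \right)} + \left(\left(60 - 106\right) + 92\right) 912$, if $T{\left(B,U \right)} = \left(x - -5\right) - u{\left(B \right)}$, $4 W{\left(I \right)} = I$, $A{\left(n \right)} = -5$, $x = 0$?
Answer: $\frac{629356}{15} \approx 41957.0$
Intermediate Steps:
$W{\left(I \right)} = \frac{I}{4}$
$u{\left(l \right)} = \frac{1}{-5 + l}$ ($u{\left(l \right)} = \frac{1}{l - 5} = \frac{1}{-5 + l}$)
$T{\left(B,U \right)} = 5 - \frac{1}{-5 + B}$ ($T{\left(B,U \right)} = \left(0 - -5\right) - \frac{1}{-5 + B} = \left(0 + 5\right) - \frac{1}{-5 + B} = 5 - \frac{1}{-5 + B}$)
$T{\left(-10,W{\left(6 \right)} \right)} + \left(\left(60 - 106\right) + 92\right) 912 = \frac{-26 + 5 \left(-10\right)}{-5 - 10} + \left(\left(60 - 106\right) + 92\right) 912 = \frac{-26 - 50}{-15} + \left(-46 + 92\right) 912 = \left(- \frac{1}{15}\right) \left(-76\right) + 46 \cdot 912 = \frac{76}{15} + 41952 = \frac{629356}{15}$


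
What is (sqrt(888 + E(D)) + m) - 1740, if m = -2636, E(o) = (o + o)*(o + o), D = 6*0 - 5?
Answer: -4376 + 2*sqrt(247) ≈ -4344.6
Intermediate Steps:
D = -5 (D = 0 - 5 = -5)
E(o) = 4*o**2 (E(o) = (2*o)*(2*o) = 4*o**2)
(sqrt(888 + E(D)) + m) - 1740 = (sqrt(888 + 4*(-5)**2) - 2636) - 1740 = (sqrt(888 + 4*25) - 2636) - 1740 = (sqrt(888 + 100) - 2636) - 1740 = (sqrt(988) - 2636) - 1740 = (2*sqrt(247) - 2636) - 1740 = (-2636 + 2*sqrt(247)) - 1740 = -4376 + 2*sqrt(247)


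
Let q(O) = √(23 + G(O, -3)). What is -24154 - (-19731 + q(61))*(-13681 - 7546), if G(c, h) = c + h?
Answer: -418663048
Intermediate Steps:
q(O) = √(20 + O) (q(O) = √(23 + (O - 3)) = √(23 + (-3 + O)) = √(20 + O))
-24154 - (-19731 + q(61))*(-13681 - 7546) = -24154 - (-19731 + √(20 + 61))*(-13681 - 7546) = -24154 - (-19731 + √81)*(-21227) = -24154 - (-19731 + 9)*(-21227) = -24154 - (-19722)*(-21227) = -24154 - 1*418638894 = -24154 - 418638894 = -418663048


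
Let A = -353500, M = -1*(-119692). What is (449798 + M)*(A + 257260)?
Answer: -54807717600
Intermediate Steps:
M = 119692
(449798 + M)*(A + 257260) = (449798 + 119692)*(-353500 + 257260) = 569490*(-96240) = -54807717600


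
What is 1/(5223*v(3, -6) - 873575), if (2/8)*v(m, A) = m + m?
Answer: -1/748223 ≈ -1.3365e-6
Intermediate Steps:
v(m, A) = 8*m (v(m, A) = 4*(m + m) = 4*(2*m) = 8*m)
1/(5223*v(3, -6) - 873575) = 1/(5223*(8*3) - 873575) = 1/(5223*24 - 873575) = 1/(125352 - 873575) = 1/(-748223) = -1/748223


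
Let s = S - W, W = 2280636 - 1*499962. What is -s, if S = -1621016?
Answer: 3401690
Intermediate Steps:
W = 1780674 (W = 2280636 - 499962 = 1780674)
s = -3401690 (s = -1621016 - 1*1780674 = -1621016 - 1780674 = -3401690)
-s = -1*(-3401690) = 3401690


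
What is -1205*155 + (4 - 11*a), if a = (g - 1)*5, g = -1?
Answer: -186661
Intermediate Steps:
a = -10 (a = (-1 - 1)*5 = -2*5 = -10)
-1205*155 + (4 - 11*a) = -1205*155 + (4 - 11*(-10)) = -186775 + (4 + 110) = -186775 + 114 = -186661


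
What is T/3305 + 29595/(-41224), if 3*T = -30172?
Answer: -1537244953/408735960 ≈ -3.7610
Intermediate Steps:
T = -30172/3 (T = (1/3)*(-30172) = -30172/3 ≈ -10057.)
T/3305 + 29595/(-41224) = -30172/3/3305 + 29595/(-41224) = -30172/3*1/3305 + 29595*(-1/41224) = -30172/9915 - 29595/41224 = -1537244953/408735960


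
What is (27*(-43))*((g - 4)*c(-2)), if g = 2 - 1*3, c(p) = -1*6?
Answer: -34830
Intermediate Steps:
c(p) = -6
g = -1 (g = 2 - 3 = -1)
(27*(-43))*((g - 4)*c(-2)) = (27*(-43))*((-1 - 4)*(-6)) = -(-5805)*(-6) = -1161*30 = -34830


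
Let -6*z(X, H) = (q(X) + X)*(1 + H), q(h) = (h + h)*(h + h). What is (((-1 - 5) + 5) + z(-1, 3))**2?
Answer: 9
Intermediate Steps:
q(h) = 4*h**2 (q(h) = (2*h)*(2*h) = 4*h**2)
z(X, H) = -(1 + H)*(X + 4*X**2)/6 (z(X, H) = -(4*X**2 + X)*(1 + H)/6 = -(X + 4*X**2)*(1 + H)/6 = -(1 + H)*(X + 4*X**2)/6)
(((-1 - 5) + 5) + z(-1, 3))**2 = (((-1 - 5) + 5) + (1/6)*(-1)*(-1 - 1*3 - 4*(-1) - 4*3*(-1)))**2 = ((-6 + 5) + (1/6)*(-1)*(-1 - 3 + 4 + 12))**2 = (-1 + (1/6)*(-1)*12)**2 = (-1 - 2)**2 = (-3)**2 = 9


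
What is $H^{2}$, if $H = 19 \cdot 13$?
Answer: $61009$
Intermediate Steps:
$H = 247$
$H^{2} = 247^{2} = 61009$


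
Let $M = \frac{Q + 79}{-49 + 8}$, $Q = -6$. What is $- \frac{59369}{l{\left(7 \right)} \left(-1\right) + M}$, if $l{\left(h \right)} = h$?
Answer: $\frac{2434129}{360} \approx 6761.5$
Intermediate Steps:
$M = - \frac{73}{41}$ ($M = \frac{-6 + 79}{-49 + 8} = \frac{73}{-41} = 73 \left(- \frac{1}{41}\right) = - \frac{73}{41} \approx -1.7805$)
$- \frac{59369}{l{\left(7 \right)} \left(-1\right) + M} = - \frac{59369}{7 \left(-1\right) - \frac{73}{41}} = - \frac{59369}{-7 - \frac{73}{41}} = - \frac{59369}{- \frac{360}{41}} = \left(-59369\right) \left(- \frac{41}{360}\right) = \frac{2434129}{360}$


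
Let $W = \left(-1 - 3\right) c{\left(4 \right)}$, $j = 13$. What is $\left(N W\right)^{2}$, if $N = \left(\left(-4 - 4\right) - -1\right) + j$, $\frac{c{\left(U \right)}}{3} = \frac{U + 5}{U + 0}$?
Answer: $26244$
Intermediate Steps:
$c{\left(U \right)} = \frac{3 \left(5 + U\right)}{U}$ ($c{\left(U \right)} = 3 \frac{U + 5}{U + 0} = 3 \frac{5 + U}{U} = \frac{3 \left(5 + U\right)}{U}$)
$N = 6$ ($N = \left(\left(-4 - 4\right) - -1\right) + 13 = \left(\left(-4 - 4\right) + 1\right) + 13 = \left(-8 + 1\right) + 13 = -7 + 13 = 6$)
$W = -27$ ($W = \left(-1 - 3\right) \left(3 + \frac{15}{4}\right) = - 4 \left(3 + 15 \cdot \frac{1}{4}\right) = - 4 \left(3 + \frac{15}{4}\right) = \left(-4\right) \frac{27}{4} = -27$)
$\left(N W\right)^{2} = \left(6 \left(-27\right)\right)^{2} = \left(-162\right)^{2} = 26244$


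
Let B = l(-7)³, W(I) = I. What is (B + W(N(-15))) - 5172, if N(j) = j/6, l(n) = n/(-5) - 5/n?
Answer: -442902927/85750 ≈ -5165.0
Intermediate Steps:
l(n) = -5/n - n/5 (l(n) = n*(-⅕) - 5/n = -n/5 - 5/n = -5/n - n/5)
N(j) = j/6 (N(j) = j*(⅙) = j/6)
B = 405224/42875 (B = (-5/(-7) - ⅕*(-7))³ = (-5*(-⅐) + 7/5)³ = (5/7 + 7/5)³ = (74/35)³ = 405224/42875 ≈ 9.4513)
(B + W(N(-15))) - 5172 = (405224/42875 + (⅙)*(-15)) - 5172 = (405224/42875 - 5/2) - 5172 = 596073/85750 - 5172 = -442902927/85750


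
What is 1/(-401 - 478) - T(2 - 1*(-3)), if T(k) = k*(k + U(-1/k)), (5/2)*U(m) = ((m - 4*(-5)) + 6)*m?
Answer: -322618/21975 ≈ -14.681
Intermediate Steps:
U(m) = 2*m*(26 + m)/5 (U(m) = 2*(((m - 4*(-5)) + 6)*m)/5 = 2*(((m + 20) + 6)*m)/5 = 2*(((20 + m) + 6)*m)/5 = 2*((26 + m)*m)/5 = 2*(m*(26 + m))/5 = 2*m*(26 + m)/5)
T(k) = k*(k - 2*(26 - 1/k)/(5*k)) (T(k) = k*(k + 2*(-1/k)*(26 - 1/k)/5) = k*(k - 2*(26 - 1/k)/(5*k)))
1/(-401 - 478) - T(2 - 1*(-3)) = 1/(-401 - 478) - (-52/5 + (2 - 1*(-3))² + 2/(5*(2 - 1*(-3)))) = 1/(-879) - (-52/5 + (2 + 3)² + 2/(5*(2 + 3))) = -1/879 - (-52/5 + 5² + (⅖)/5) = -1/879 - (-52/5 + 25 + (⅖)*(⅕)) = -1/879 - (-52/5 + 25 + 2/25) = -1/879 - 1*367/25 = -1/879 - 367/25 = -322618/21975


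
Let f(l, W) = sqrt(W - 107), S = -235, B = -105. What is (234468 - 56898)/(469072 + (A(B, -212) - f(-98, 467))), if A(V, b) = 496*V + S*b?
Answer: 1151275095/3026575597 + 29595*sqrt(10)/6053151194 ≈ 0.38040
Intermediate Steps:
f(l, W) = sqrt(-107 + W)
A(V, b) = -235*b + 496*V (A(V, b) = 496*V - 235*b = -235*b + 496*V)
(234468 - 56898)/(469072 + (A(B, -212) - f(-98, 467))) = (234468 - 56898)/(469072 + ((-235*(-212) + 496*(-105)) - sqrt(-107 + 467))) = 177570/(469072 + ((49820 - 52080) - sqrt(360))) = 177570/(469072 + (-2260 - 6*sqrt(10))) = 177570/(466812 - 6*sqrt(10))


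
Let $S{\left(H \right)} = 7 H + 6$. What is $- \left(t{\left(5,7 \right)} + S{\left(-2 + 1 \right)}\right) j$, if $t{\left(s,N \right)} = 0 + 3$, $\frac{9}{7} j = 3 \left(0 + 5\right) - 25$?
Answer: $\frac{140}{9} \approx 15.556$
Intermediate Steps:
$S{\left(H \right)} = 6 + 7 H$
$j = - \frac{70}{9}$ ($j = \frac{7 \left(3 \left(0 + 5\right) - 25\right)}{9} = \frac{7 \left(3 \cdot 5 - 25\right)}{9} = \frac{7 \left(15 - 25\right)}{9} = \frac{7}{9} \left(-10\right) = - \frac{70}{9} \approx -7.7778$)
$t{\left(s,N \right)} = 3$
$- \left(t{\left(5,7 \right)} + S{\left(-2 + 1 \right)}\right) j = - \frac{\left(3 + \left(6 + 7 \left(-2 + 1\right)\right)\right) \left(-70\right)}{9} = - \frac{\left(3 + \left(6 + 7 \left(-1\right)\right)\right) \left(-70\right)}{9} = - \frac{\left(3 + \left(6 - 7\right)\right) \left(-70\right)}{9} = - \frac{\left(3 - 1\right) \left(-70\right)}{9} = - \frac{2 \left(-70\right)}{9} = \left(-1\right) \left(- \frac{140}{9}\right) = \frac{140}{9}$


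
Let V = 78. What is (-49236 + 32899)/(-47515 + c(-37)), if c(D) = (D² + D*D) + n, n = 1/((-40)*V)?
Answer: 50971440/139704241 ≈ 0.36485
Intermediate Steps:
n = -1/3120 (n = 1/(-40*78) = -1/40*1/78 = -1/3120 ≈ -0.00032051)
c(D) = -1/3120 + 2*D² (c(D) = (D² + D*D) - 1/3120 = (D² + D²) - 1/3120 = 2*D² - 1/3120 = -1/3120 + 2*D²)
(-49236 + 32899)/(-47515 + c(-37)) = (-49236 + 32899)/(-47515 + (-1/3120 + 2*(-37)²)) = -16337/(-47515 + (-1/3120 + 2*1369)) = -16337/(-47515 + (-1/3120 + 2738)) = -16337/(-47515 + 8542559/3120) = -16337/(-139704241/3120) = -16337*(-3120/139704241) = 50971440/139704241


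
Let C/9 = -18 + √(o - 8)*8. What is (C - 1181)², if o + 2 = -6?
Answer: 1720705 - 773568*I ≈ 1.7207e+6 - 7.7357e+5*I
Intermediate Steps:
o = -8 (o = -2 - 6 = -8)
C = -162 + 288*I (C = 9*(-18 + √(-8 - 8)*8) = 9*(-18 + √(-16)*8) = 9*(-18 + (4*I)*8) = 9*(-18 + 32*I) = -162 + 288*I ≈ -162.0 + 288.0*I)
(C - 1181)² = ((-162 + 288*I) - 1181)² = (-1343 + 288*I)²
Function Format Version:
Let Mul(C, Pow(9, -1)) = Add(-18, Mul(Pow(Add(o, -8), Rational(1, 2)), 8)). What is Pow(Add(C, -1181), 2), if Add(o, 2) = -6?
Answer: Add(1720705, Mul(-773568, I)) ≈ Add(1.7207e+6, Mul(-7.7357e+5, I))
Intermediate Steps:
o = -8 (o = Add(-2, -6) = -8)
C = Add(-162, Mul(288, I)) (C = Mul(9, Add(-18, Mul(Pow(Add(-8, -8), Rational(1, 2)), 8))) = Mul(9, Add(-18, Mul(Pow(-16, Rational(1, 2)), 8))) = Mul(9, Add(-18, Mul(Mul(4, I), 8))) = Mul(9, Add(-18, Mul(32, I))) = Add(-162, Mul(288, I)) ≈ Add(-162.00, Mul(288.00, I)))
Pow(Add(C, -1181), 2) = Pow(Add(Add(-162, Mul(288, I)), -1181), 2) = Pow(Add(-1343, Mul(288, I)), 2)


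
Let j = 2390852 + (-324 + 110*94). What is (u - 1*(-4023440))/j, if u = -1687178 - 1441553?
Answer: 894709/2400868 ≈ 0.37266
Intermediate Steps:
u = -3128731
j = 2400868 (j = 2390852 + (-324 + 10340) = 2390852 + 10016 = 2400868)
(u - 1*(-4023440))/j = (-3128731 - 1*(-4023440))/2400868 = (-3128731 + 4023440)*(1/2400868) = 894709*(1/2400868) = 894709/2400868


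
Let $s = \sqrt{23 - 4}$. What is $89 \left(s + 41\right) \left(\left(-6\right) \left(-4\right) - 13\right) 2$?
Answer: $80278 + 1958 \sqrt{19} \approx 88813.0$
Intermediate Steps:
$s = \sqrt{19} \approx 4.3589$
$89 \left(s + 41\right) \left(\left(-6\right) \left(-4\right) - 13\right) 2 = 89 \left(\sqrt{19} + 41\right) \left(\left(-6\right) \left(-4\right) - 13\right) 2 = 89 \left(41 + \sqrt{19}\right) \left(24 - 13\right) 2 = 89 \left(41 + \sqrt{19}\right) 11 \cdot 2 = 89 \left(451 + 11 \sqrt{19}\right) 2 = \left(40139 + 979 \sqrt{19}\right) 2 = 80278 + 1958 \sqrt{19}$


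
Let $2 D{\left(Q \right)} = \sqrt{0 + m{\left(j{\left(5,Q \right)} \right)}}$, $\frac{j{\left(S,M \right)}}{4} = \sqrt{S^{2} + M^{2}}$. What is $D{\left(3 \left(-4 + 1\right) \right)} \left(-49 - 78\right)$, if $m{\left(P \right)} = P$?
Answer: $- 127 \sqrt[4]{106} \approx -407.5$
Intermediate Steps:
$j{\left(S,M \right)} = 4 \sqrt{M^{2} + S^{2}}$ ($j{\left(S,M \right)} = 4 \sqrt{S^{2} + M^{2}} = 4 \sqrt{M^{2} + S^{2}}$)
$D{\left(Q \right)} = \sqrt[4]{25 + Q^{2}}$ ($D{\left(Q \right)} = \frac{\sqrt{0 + 4 \sqrt{Q^{2} + 5^{2}}}}{2} = \frac{\sqrt{0 + 4 \sqrt{Q^{2} + 25}}}{2} = \frac{\sqrt{0 + 4 \sqrt{25 + Q^{2}}}}{2} = \frac{\sqrt{4 \sqrt{25 + Q^{2}}}}{2} = \frac{2 \sqrt[4]{25 + Q^{2}}}{2} = \sqrt[4]{25 + Q^{2}}$)
$D{\left(3 \left(-4 + 1\right) \right)} \left(-49 - 78\right) = \sqrt[4]{25 + \left(3 \left(-4 + 1\right)\right)^{2}} \left(-49 - 78\right) = \sqrt[4]{25 + \left(3 \left(-3\right)\right)^{2}} \left(-127\right) = \sqrt[4]{25 + \left(-9\right)^{2}} \left(-127\right) = \sqrt[4]{25 + 81} \left(-127\right) = \sqrt[4]{106} \left(-127\right) = - 127 \sqrt[4]{106}$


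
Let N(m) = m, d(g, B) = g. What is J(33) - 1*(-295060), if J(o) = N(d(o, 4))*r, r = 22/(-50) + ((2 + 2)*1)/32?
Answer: 59009921/200 ≈ 2.9505e+5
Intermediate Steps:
r = -63/200 (r = 22*(-1/50) + (4*1)*(1/32) = -11/25 + 4*(1/32) = -11/25 + ⅛ = -63/200 ≈ -0.31500)
J(o) = -63*o/200 (J(o) = o*(-63/200) = -63*o/200)
J(33) - 1*(-295060) = -63/200*33 - 1*(-295060) = -2079/200 + 295060 = 59009921/200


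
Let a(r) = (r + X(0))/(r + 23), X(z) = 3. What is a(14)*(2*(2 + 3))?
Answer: 170/37 ≈ 4.5946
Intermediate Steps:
a(r) = (3 + r)/(23 + r) (a(r) = (r + 3)/(r + 23) = (3 + r)/(23 + r))
a(14)*(2*(2 + 3)) = ((3 + 14)/(23 + 14))*(2*(2 + 3)) = (17/37)*(2*5) = ((1/37)*17)*10 = (17/37)*10 = 170/37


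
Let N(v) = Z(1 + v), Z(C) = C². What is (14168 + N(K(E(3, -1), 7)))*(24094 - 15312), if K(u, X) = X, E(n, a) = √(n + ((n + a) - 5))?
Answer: 124985424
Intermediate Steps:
E(n, a) = √(-5 + a + 2*n) (E(n, a) = √(n + ((a + n) - 5)) = √(n + (-5 + a + n)) = √(-5 + a + 2*n))
N(v) = (1 + v)²
(14168 + N(K(E(3, -1), 7)))*(24094 - 15312) = (14168 + (1 + 7)²)*(24094 - 15312) = (14168 + 8²)*8782 = (14168 + 64)*8782 = 14232*8782 = 124985424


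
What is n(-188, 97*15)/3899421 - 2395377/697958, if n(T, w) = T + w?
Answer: -9339699063931/2721632082318 ≈ -3.4317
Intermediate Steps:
n(-188, 97*15)/3899421 - 2395377/697958 = (-188 + 97*15)/3899421 - 2395377/697958 = (-188 + 1455)*(1/3899421) - 2395377*1/697958 = 1267*(1/3899421) - 2395377/697958 = 1267/3899421 - 2395377/697958 = -9339699063931/2721632082318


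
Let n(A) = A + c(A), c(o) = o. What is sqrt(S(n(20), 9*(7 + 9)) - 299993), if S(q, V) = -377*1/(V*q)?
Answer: I*sqrt(17279600570)/240 ≈ 547.72*I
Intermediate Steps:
n(A) = 2*A (n(A) = A + A = 2*A)
S(q, V) = -377/(V*q) (S(q, V) = -377*1/(V*q) = -377/(V*q))
sqrt(S(n(20), 9*(7 + 9)) - 299993) = sqrt(-377/((9*(7 + 9))*(2*20)) - 299993) = sqrt(-377/(9*16*40) - 299993) = sqrt(-377*1/40/144 - 299993) = sqrt(-377*1/144*1/40 - 299993) = sqrt(-377/5760 - 299993) = sqrt(-1727960057/5760) = I*sqrt(17279600570)/240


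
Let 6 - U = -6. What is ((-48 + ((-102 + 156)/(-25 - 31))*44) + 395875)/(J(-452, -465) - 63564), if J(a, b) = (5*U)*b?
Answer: -692623/160062 ≈ -4.3272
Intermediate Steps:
U = 12 (U = 6 - 1*(-6) = 6 + 6 = 12)
J(a, b) = 60*b (J(a, b) = (5*12)*b = 60*b)
((-48 + ((-102 + 156)/(-25 - 31))*44) + 395875)/(J(-452, -465) - 63564) = ((-48 + ((-102 + 156)/(-25 - 31))*44) + 395875)/(60*(-465) - 63564) = ((-48 + (54/(-56))*44) + 395875)/(-27900 - 63564) = ((-48 + (54*(-1/56))*44) + 395875)/(-91464) = ((-48 - 27/28*44) + 395875)*(-1/91464) = ((-48 - 297/7) + 395875)*(-1/91464) = (-633/7 + 395875)*(-1/91464) = (2770492/7)*(-1/91464) = -692623/160062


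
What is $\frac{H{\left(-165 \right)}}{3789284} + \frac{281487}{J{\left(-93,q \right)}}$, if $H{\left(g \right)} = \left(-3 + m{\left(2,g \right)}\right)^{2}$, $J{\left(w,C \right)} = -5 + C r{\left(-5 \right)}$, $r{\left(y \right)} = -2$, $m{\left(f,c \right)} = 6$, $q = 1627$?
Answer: $- \frac{1066634155977}{12349276556} \approx -86.372$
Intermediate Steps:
$J{\left(w,C \right)} = -5 - 2 C$ ($J{\left(w,C \right)} = -5 + C \left(-2\right) = -5 - 2 C$)
$H{\left(g \right)} = 9$ ($H{\left(g \right)} = \left(-3 + 6\right)^{2} = 3^{2} = 9$)
$\frac{H{\left(-165 \right)}}{3789284} + \frac{281487}{J{\left(-93,q \right)}} = \frac{9}{3789284} + \frac{281487}{-5 - 3254} = 9 \cdot \frac{1}{3789284} + \frac{281487}{-5 - 3254} = \frac{9}{3789284} + \frac{281487}{-3259} = \frac{9}{3789284} + 281487 \left(- \frac{1}{3259}\right) = \frac{9}{3789284} - \frac{281487}{3259} = - \frac{1066634155977}{12349276556}$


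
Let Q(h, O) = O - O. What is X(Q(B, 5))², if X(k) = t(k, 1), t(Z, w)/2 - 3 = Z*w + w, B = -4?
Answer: 64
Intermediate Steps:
Q(h, O) = 0
t(Z, w) = 6 + 2*w + 2*Z*w (t(Z, w) = 6 + 2*(Z*w + w) = 6 + 2*(w + Z*w) = 6 + (2*w + 2*Z*w) = 6 + 2*w + 2*Z*w)
X(k) = 8 + 2*k (X(k) = 6 + 2*1 + 2*k*1 = 6 + 2 + 2*k = 8 + 2*k)
X(Q(B, 5))² = (8 + 2*0)² = (8 + 0)² = 8² = 64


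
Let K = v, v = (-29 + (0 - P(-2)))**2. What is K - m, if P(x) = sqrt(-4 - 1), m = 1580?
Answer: -744 + 58*I*sqrt(5) ≈ -744.0 + 129.69*I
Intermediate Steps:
P(x) = I*sqrt(5) (P(x) = sqrt(-5) = I*sqrt(5))
v = (-29 - I*sqrt(5))**2 (v = (-29 + (0 - I*sqrt(5)))**2 = (-29 - I*sqrt(5))**2 ≈ 836.0 + 129.69*I)
K = (29 + I*sqrt(5))**2 ≈ 836.0 + 129.69*I
K - m = (29 + I*sqrt(5))**2 - 1*1580 = (29 + I*sqrt(5))**2 - 1580 = -1580 + (29 + I*sqrt(5))**2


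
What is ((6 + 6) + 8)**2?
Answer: 400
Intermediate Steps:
((6 + 6) + 8)**2 = (12 + 8)**2 = 20**2 = 400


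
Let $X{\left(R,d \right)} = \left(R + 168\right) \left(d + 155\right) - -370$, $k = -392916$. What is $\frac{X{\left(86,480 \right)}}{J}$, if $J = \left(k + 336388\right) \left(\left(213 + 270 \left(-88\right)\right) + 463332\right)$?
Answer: $- \frac{8083}{1243008324} \approx -6.5028 \cdot 10^{-6}$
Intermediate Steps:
$X{\left(R,d \right)} = 370 + \left(155 + d\right) \left(168 + R\right)$ ($X{\left(R,d \right)} = \left(168 + R\right) \left(155 + d\right) + 370 = \left(155 + d\right) \left(168 + R\right) + 370 = 370 + \left(155 + d\right) \left(168 + R\right)$)
$J = -24860166480$ ($J = \left(-392916 + 336388\right) \left(\left(213 + 270 \left(-88\right)\right) + 463332\right) = - 56528 \left(\left(213 - 23760\right) + 463332\right) = - 56528 \left(-23547 + 463332\right) = \left(-56528\right) 439785 = -24860166480$)
$\frac{X{\left(86,480 \right)}}{J} = \frac{26410 + 155 \cdot 86 + 168 \cdot 480 + 86 \cdot 480}{-24860166480} = \left(26410 + 13330 + 80640 + 41280\right) \left(- \frac{1}{24860166480}\right) = 161660 \left(- \frac{1}{24860166480}\right) = - \frac{8083}{1243008324}$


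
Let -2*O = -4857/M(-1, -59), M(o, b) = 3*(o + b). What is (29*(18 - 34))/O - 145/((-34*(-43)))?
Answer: 81169405/2366978 ≈ 34.292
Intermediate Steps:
M(o, b) = 3*b + 3*o (M(o, b) = 3*(b + o) = 3*b + 3*o)
O = -1619/120 (O = -(-4857)/(2*(3*(-59) + 3*(-1))) = -(-4857)/(2*(-177 - 3)) = -(-4857)/(2*(-180)) = -(-4857)*(-1)/(2*180) = -½*1619/60 = -1619/120 ≈ -13.492)
(29*(18 - 34))/O - 145/((-34*(-43))) = (29*(18 - 34))/(-1619/120) - 145/((-34*(-43))) = (29*(-16))*(-120/1619) - 145/1462 = -464*(-120/1619) - 145*1/1462 = 55680/1619 - 145/1462 = 81169405/2366978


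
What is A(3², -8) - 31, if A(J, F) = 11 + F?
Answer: -28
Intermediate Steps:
A(3², -8) - 31 = (11 - 8) - 31 = 3 - 31 = -28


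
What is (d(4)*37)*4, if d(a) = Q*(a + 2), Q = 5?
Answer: 4440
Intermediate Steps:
d(a) = 10 + 5*a (d(a) = 5*(a + 2) = 5*(2 + a) = 10 + 5*a)
(d(4)*37)*4 = ((10 + 5*4)*37)*4 = ((10 + 20)*37)*4 = (30*37)*4 = 1110*4 = 4440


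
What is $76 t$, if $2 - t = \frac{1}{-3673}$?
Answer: $\frac{558372}{3673} \approx 152.02$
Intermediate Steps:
$t = \frac{7347}{3673}$ ($t = 2 - \frac{1}{-3673} = 2 - - \frac{1}{3673} = 2 + \frac{1}{3673} = \frac{7347}{3673} \approx 2.0003$)
$76 t = 76 \cdot \frac{7347}{3673} = \frac{558372}{3673}$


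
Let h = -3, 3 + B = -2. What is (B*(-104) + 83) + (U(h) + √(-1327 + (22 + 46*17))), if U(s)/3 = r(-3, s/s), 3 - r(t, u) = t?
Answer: 621 + I*√523 ≈ 621.0 + 22.869*I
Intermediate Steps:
B = -5 (B = -3 - 2 = -5)
r(t, u) = 3 - t
U(s) = 18 (U(s) = 3*(3 - 1*(-3)) = 3*(3 + 3) = 3*6 = 18)
(B*(-104) + 83) + (U(h) + √(-1327 + (22 + 46*17))) = (-5*(-104) + 83) + (18 + √(-1327 + (22 + 46*17))) = (520 + 83) + (18 + √(-1327 + (22 + 782))) = 603 + (18 + √(-1327 + 804)) = 603 + (18 + √(-523)) = 603 + (18 + I*√523) = 621 + I*√523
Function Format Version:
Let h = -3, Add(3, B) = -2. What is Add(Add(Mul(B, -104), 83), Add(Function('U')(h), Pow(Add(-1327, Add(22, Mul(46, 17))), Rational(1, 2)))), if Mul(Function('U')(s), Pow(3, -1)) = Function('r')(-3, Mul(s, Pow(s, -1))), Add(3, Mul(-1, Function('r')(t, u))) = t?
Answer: Add(621, Mul(I, Pow(523, Rational(1, 2)))) ≈ Add(621.00, Mul(22.869, I))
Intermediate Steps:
B = -5 (B = Add(-3, -2) = -5)
Function('r')(t, u) = Add(3, Mul(-1, t))
Function('U')(s) = 18 (Function('U')(s) = Mul(3, Add(3, Mul(-1, -3))) = Mul(3, Add(3, 3)) = Mul(3, 6) = 18)
Add(Add(Mul(B, -104), 83), Add(Function('U')(h), Pow(Add(-1327, Add(22, Mul(46, 17))), Rational(1, 2)))) = Add(Add(Mul(-5, -104), 83), Add(18, Pow(Add(-1327, Add(22, Mul(46, 17))), Rational(1, 2)))) = Add(Add(520, 83), Add(18, Pow(Add(-1327, Add(22, 782)), Rational(1, 2)))) = Add(603, Add(18, Pow(Add(-1327, 804), Rational(1, 2)))) = Add(603, Add(18, Pow(-523, Rational(1, 2)))) = Add(603, Add(18, Mul(I, Pow(523, Rational(1, 2))))) = Add(621, Mul(I, Pow(523, Rational(1, 2))))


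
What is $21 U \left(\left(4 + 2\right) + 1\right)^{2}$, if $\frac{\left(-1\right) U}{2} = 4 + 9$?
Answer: $-26754$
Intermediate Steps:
$U = -26$ ($U = - 2 \left(4 + 9\right) = \left(-2\right) 13 = -26$)
$21 U \left(\left(4 + 2\right) + 1\right)^{2} = 21 \left(-26\right) \left(\left(4 + 2\right) + 1\right)^{2} = - 546 \left(6 + 1\right)^{2} = - 546 \cdot 7^{2} = \left(-546\right) 49 = -26754$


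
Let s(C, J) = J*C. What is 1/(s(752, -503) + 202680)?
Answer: -1/175576 ≈ -5.6955e-6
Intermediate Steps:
s(C, J) = C*J
1/(s(752, -503) + 202680) = 1/(752*(-503) + 202680) = 1/(-378256 + 202680) = 1/(-175576) = -1/175576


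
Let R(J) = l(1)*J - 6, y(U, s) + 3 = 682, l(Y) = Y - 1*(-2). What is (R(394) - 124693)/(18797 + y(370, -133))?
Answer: -123517/19476 ≈ -6.3420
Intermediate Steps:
l(Y) = 2 + Y (l(Y) = Y + 2 = 2 + Y)
y(U, s) = 679 (y(U, s) = -3 + 682 = 679)
R(J) = -6 + 3*J (R(J) = (2 + 1)*J - 6 = 3*J - 6 = -6 + 3*J)
(R(394) - 124693)/(18797 + y(370, -133)) = ((-6 + 3*394) - 124693)/(18797 + 679) = ((-6 + 1182) - 124693)/19476 = (1176 - 124693)*(1/19476) = -123517*1/19476 = -123517/19476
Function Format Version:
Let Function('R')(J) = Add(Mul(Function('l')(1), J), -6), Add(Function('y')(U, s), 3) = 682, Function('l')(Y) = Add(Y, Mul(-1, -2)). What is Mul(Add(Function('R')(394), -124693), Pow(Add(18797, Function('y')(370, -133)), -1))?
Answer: Rational(-123517, 19476) ≈ -6.3420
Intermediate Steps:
Function('l')(Y) = Add(2, Y) (Function('l')(Y) = Add(Y, 2) = Add(2, Y))
Function('y')(U, s) = 679 (Function('y')(U, s) = Add(-3, 682) = 679)
Function('R')(J) = Add(-6, Mul(3, J)) (Function('R')(J) = Add(Mul(Add(2, 1), J), -6) = Add(Mul(3, J), -6) = Add(-6, Mul(3, J)))
Mul(Add(Function('R')(394), -124693), Pow(Add(18797, Function('y')(370, -133)), -1)) = Mul(Add(Add(-6, Mul(3, 394)), -124693), Pow(Add(18797, 679), -1)) = Mul(Add(Add(-6, 1182), -124693), Pow(19476, -1)) = Mul(Add(1176, -124693), Rational(1, 19476)) = Mul(-123517, Rational(1, 19476)) = Rational(-123517, 19476)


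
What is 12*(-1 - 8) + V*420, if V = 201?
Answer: 84312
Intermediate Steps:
12*(-1 - 8) + V*420 = 12*(-1 - 8) + 201*420 = 12*(-9) + 84420 = -108 + 84420 = 84312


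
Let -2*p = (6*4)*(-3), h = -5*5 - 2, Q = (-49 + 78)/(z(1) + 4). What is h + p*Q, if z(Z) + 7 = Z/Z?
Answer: -549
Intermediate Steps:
z(Z) = -6 (z(Z) = -7 + Z/Z = -7 + 1 = -6)
Q = -29/2 (Q = (-49 + 78)/(-6 + 4) = 29/(-2) = 29*(-½) = -29/2 ≈ -14.500)
h = -27 (h = -25 - 2 = -27)
p = 36 (p = -6*4*(-3)/2 = -12*(-3) = -½*(-72) = 36)
h + p*Q = -27 + 36*(-29/2) = -27 - 522 = -549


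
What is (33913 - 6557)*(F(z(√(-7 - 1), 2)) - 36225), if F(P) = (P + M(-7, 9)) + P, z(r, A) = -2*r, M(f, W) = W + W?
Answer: -990478692 - 218848*I*√2 ≈ -9.9048e+8 - 3.095e+5*I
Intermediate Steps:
M(f, W) = 2*W
F(P) = 18 + 2*P (F(P) = (P + 2*9) + P = (P + 18) + P = (18 + P) + P = 18 + 2*P)
(33913 - 6557)*(F(z(√(-7 - 1), 2)) - 36225) = (33913 - 6557)*((18 + 2*(-2*√(-7 - 1))) - 36225) = 27356*((18 + 2*(-4*I*√2)) - 36225) = 27356*((18 - 8*I*√2) - 36225) = 27356*(-36207 - 8*I*√2) = -990478692 - 218848*I*√2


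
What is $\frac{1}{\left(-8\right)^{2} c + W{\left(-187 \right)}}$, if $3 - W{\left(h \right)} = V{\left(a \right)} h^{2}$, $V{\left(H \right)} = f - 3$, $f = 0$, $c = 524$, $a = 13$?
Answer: $\frac{1}{138446} \approx 7.223 \cdot 10^{-6}$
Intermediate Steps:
$V{\left(H \right)} = -3$ ($V{\left(H \right)} = 0 - 3 = -3$)
$W{\left(h \right)} = 3 + 3 h^{2}$ ($W{\left(h \right)} = 3 - - 3 h^{2} = 3 + 3 h^{2}$)
$\frac{1}{\left(-8\right)^{2} c + W{\left(-187 \right)}} = \frac{1}{\left(-8\right)^{2} \cdot 524 + \left(3 + 3 \left(-187\right)^{2}\right)} = \frac{1}{64 \cdot 524 + \left(3 + 3 \cdot 34969\right)} = \frac{1}{33536 + \left(3 + 104907\right)} = \frac{1}{33536 + 104910} = \frac{1}{138446}$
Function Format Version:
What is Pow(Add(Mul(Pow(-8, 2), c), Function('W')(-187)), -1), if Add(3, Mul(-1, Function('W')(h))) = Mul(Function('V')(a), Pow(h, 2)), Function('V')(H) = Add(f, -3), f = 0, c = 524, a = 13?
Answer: Rational(1, 138446) ≈ 7.2230e-6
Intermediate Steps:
Function('V')(H) = -3 (Function('V')(H) = Add(0, -3) = -3)
Function('W')(h) = Add(3, Mul(3, Pow(h, 2))) (Function('W')(h) = Add(3, Mul(-1, Mul(-3, Pow(h, 2)))) = Add(3, Mul(3, Pow(h, 2))))
Pow(Add(Mul(Pow(-8, 2), c), Function('W')(-187)), -1) = Pow(Add(Mul(Pow(-8, 2), 524), Add(3, Mul(3, Pow(-187, 2)))), -1) = Pow(Add(Mul(64, 524), Add(3, Mul(3, 34969))), -1) = Pow(Add(33536, Add(3, 104907)), -1) = Pow(Add(33536, 104910), -1) = Pow(138446, -1) = Rational(1, 138446)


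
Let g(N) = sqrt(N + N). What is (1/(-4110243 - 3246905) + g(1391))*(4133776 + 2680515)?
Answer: -6814291/7357148 + 6814291*sqrt(2782) ≈ 3.5942e+8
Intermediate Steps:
g(N) = sqrt(2)*sqrt(N) (g(N) = sqrt(2*N) = sqrt(2)*sqrt(N))
(1/(-4110243 - 3246905) + g(1391))*(4133776 + 2680515) = (1/(-4110243 - 3246905) + sqrt(2)*sqrt(1391))*(4133776 + 2680515) = (1/(-7357148) + sqrt(2782))*6814291 = (-1/7357148 + sqrt(2782))*6814291 = -6814291/7357148 + 6814291*sqrt(2782)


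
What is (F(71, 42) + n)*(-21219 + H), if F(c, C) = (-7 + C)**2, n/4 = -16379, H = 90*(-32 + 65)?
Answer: 1173246459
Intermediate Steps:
H = 2970 (H = 90*33 = 2970)
n = -65516 (n = 4*(-16379) = -65516)
(F(71, 42) + n)*(-21219 + H) = ((-7 + 42)**2 - 65516)*(-21219 + 2970) = (35**2 - 65516)*(-18249) = (1225 - 65516)*(-18249) = -64291*(-18249) = 1173246459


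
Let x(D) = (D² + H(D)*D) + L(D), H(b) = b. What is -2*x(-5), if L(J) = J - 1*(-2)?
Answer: -94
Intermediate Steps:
L(J) = 2 + J (L(J) = J + 2 = 2 + J)
x(D) = 2 + D + 2*D² (x(D) = (D² + D*D) + (2 + D) = (D² + D²) + (2 + D) = 2*D² + (2 + D) = 2 + D + 2*D²)
-2*x(-5) = -2*(2 - 5 + 2*(-5)²) = -2*(2 - 5 + 2*25) = -2*(2 - 5 + 50) = -2*47 = -94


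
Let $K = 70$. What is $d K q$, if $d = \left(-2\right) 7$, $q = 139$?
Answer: $-136220$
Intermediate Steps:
$d = -14$
$d K q = \left(-14\right) 70 \cdot 139 = \left(-980\right) 139 = -136220$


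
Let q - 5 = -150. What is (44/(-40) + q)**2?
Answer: 2134521/100 ≈ 21345.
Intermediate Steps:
q = -145 (q = 5 - 150 = -145)
(44/(-40) + q)**2 = (44/(-40) - 145)**2 = (44*(-1/40) - 145)**2 = (-11/10 - 145)**2 = (-1461/10)**2 = 2134521/100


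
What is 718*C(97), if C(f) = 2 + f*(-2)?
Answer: -137856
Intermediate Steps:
C(f) = 2 - 2*f
718*C(97) = 718*(2 - 2*97) = 718*(2 - 194) = 718*(-192) = -137856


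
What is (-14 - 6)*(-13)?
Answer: 260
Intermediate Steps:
(-14 - 6)*(-13) = -20*(-13) = 260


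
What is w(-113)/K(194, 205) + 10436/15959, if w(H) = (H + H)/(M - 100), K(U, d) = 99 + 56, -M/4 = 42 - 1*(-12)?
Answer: 257381007/390835910 ≈ 0.65854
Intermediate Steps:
M = -216 (M = -4*(42 - 1*(-12)) = -4*(42 + 12) = -4*54 = -216)
K(U, d) = 155
w(H) = -H/158 (w(H) = (H + H)/(-216 - 100) = (2*H)/(-316) = (2*H)*(-1/316) = -H/158)
w(-113)/K(194, 205) + 10436/15959 = -1/158*(-113)/155 + 10436/15959 = (113/158)*(1/155) + 10436*(1/15959) = 113/24490 + 10436/15959 = 257381007/390835910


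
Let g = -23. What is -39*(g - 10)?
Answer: 1287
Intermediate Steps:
-39*(g - 10) = -39*(-23 - 10) = -39*(-33) = 1287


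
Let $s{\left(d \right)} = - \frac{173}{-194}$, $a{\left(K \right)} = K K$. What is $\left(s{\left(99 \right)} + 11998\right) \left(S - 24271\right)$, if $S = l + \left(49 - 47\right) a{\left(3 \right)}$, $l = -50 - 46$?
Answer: $- \frac{56679236965}{194} \approx -2.9216 \cdot 10^{8}$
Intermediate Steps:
$a{\left(K \right)} = K^{2}$
$l = -96$ ($l = -50 - 46 = -96$)
$S = -78$ ($S = -96 + \left(49 - 47\right) 3^{2} = -96 + 2 \cdot 9 = -96 + 18 = -78$)
$s{\left(d \right)} = \frac{173}{194}$ ($s{\left(d \right)} = \left(-173\right) \left(- \frac{1}{194}\right) = \frac{173}{194}$)
$\left(s{\left(99 \right)} + 11998\right) \left(S - 24271\right) = \left(\frac{173}{194} + 11998\right) \left(-78 - 24271\right) = \frac{2327785}{194} \left(-24349\right) = - \frac{56679236965}{194}$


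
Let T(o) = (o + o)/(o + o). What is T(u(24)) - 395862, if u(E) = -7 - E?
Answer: -395861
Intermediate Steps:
T(o) = 1 (T(o) = (2*o)/((2*o)) = (2*o)*(1/(2*o)) = 1)
T(u(24)) - 395862 = 1 - 395862 = -395861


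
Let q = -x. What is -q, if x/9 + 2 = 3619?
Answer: 32553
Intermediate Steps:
x = 32553 (x = -18 + 9*3619 = -18 + 32571 = 32553)
q = -32553 (q = -1*32553 = -32553)
-q = -1*(-32553) = 32553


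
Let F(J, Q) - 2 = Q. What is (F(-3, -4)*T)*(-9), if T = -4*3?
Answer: -216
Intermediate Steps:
F(J, Q) = 2 + Q
T = -12
(F(-3, -4)*T)*(-9) = ((2 - 4)*(-12))*(-9) = -2*(-12)*(-9) = 24*(-9) = -216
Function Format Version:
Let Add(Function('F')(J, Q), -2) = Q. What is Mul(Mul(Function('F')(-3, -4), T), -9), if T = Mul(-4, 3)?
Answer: -216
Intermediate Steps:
Function('F')(J, Q) = Add(2, Q)
T = -12
Mul(Mul(Function('F')(-3, -4), T), -9) = Mul(Mul(Add(2, -4), -12), -9) = Mul(Mul(-2, -12), -9) = Mul(24, -9) = -216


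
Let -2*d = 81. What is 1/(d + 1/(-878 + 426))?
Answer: -452/18307 ≈ -0.024690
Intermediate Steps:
d = -81/2 (d = -½*81 = -81/2 ≈ -40.500)
1/(d + 1/(-878 + 426)) = 1/(-81/2 + 1/(-878 + 426)) = 1/(-81/2 + 1/(-452)) = 1/(-81/2 - 1/452) = 1/(-18307/452) = -452/18307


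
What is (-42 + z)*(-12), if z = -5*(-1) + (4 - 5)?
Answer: 456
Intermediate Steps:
z = 4 (z = 5 - 1 = 4)
(-42 + z)*(-12) = (-42 + 4)*(-12) = -38*(-12) = 456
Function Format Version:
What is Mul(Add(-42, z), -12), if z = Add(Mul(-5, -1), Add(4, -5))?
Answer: 456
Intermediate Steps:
z = 4 (z = Add(5, -1) = 4)
Mul(Add(-42, z), -12) = Mul(Add(-42, 4), -12) = Mul(-38, -12) = 456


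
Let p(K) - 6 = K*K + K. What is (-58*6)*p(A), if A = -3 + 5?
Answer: -4176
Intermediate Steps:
A = 2
p(K) = 6 + K + K² (p(K) = 6 + (K*K + K) = 6 + (K² + K) = 6 + (K + K²) = 6 + K + K²)
(-58*6)*p(A) = (-58*6)*(6 + 2 + 2²) = -348*(6 + 2 + 4) = -348*12 = -4176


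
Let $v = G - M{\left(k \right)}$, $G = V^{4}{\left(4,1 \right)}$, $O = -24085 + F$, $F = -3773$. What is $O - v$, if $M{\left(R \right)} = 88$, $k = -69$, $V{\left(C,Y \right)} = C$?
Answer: $-28026$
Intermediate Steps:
$O = -27858$ ($O = -24085 - 3773 = -27858$)
$G = 256$ ($G = 4^{4} = 256$)
$v = 168$ ($v = 256 - 88 = 168$)
$O - v = -27858 - 168 = -28026$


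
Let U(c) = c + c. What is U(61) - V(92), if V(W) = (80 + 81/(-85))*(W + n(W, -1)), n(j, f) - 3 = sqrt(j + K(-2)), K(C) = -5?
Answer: -125587/17 - 6719*sqrt(87)/85 ≈ -8124.8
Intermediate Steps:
U(c) = 2*c
n(j, f) = 3 + sqrt(-5 + j) (n(j, f) = 3 + sqrt(j - 5) = 3 + sqrt(-5 + j))
V(W) = 20157/85 + 6719*W/85 + 6719*sqrt(-5 + W)/85 (V(W) = (80 + 81/(-85))*(W + (3 + sqrt(-5 + W))) = (80 + 81*(-1/85))*(3 + W + sqrt(-5 + W)) = (80 - 81/85)*(3 + W + sqrt(-5 + W)) = 6719*(3 + W + sqrt(-5 + W))/85 = 20157/85 + 6719*W/85 + 6719*sqrt(-5 + W)/85)
U(61) - V(92) = 2*61 - (20157/85 + (6719/85)*92 + 6719*sqrt(-5 + 92)/85) = 122 - (20157/85 + 618148/85 + 6719*sqrt(87)/85) = 122 - (127661/17 + 6719*sqrt(87)/85) = 122 + (-127661/17 - 6719*sqrt(87)/85) = -125587/17 - 6719*sqrt(87)/85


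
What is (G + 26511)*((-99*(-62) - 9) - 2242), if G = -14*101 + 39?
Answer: 97703632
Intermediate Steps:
G = -1375 (G = -1414 + 39 = -1375)
(G + 26511)*((-99*(-62) - 9) - 2242) = (-1375 + 26511)*((-99*(-62) - 9) - 2242) = 25136*((6138 - 9) - 2242) = 25136*(6129 - 2242) = 25136*3887 = 97703632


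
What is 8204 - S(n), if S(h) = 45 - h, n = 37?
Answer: 8196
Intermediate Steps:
8204 - S(n) = 8204 - (45 - 1*37) = 8204 - (45 - 37) = 8204 - 1*8 = 8204 - 8 = 8196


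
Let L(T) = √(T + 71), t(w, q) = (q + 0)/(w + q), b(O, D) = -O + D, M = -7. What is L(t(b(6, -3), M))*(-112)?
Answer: -84*√127 ≈ -946.63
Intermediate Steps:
b(O, D) = D - O
t(w, q) = q/(q + w)
L(T) = √(71 + T)
L(t(b(6, -3), M))*(-112) = √(71 - 7/(-7 + (-3 - 1*6)))*(-112) = √(71 - 7/(-7 + (-3 - 6)))*(-112) = √(71 - 7/(-7 - 9))*(-112) = √(71 - 7/(-16))*(-112) = √(71 - 7*(-1/16))*(-112) = √(71 + 7/16)*(-112) = √(1143/16)*(-112) = (3*√127/4)*(-112) = -84*√127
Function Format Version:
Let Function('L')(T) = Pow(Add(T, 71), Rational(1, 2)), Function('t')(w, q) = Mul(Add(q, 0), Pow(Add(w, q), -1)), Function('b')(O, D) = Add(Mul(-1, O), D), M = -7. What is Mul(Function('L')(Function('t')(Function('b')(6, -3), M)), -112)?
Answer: Mul(-84, Pow(127, Rational(1, 2))) ≈ -946.63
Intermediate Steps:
Function('b')(O, D) = Add(D, Mul(-1, O))
Function('t')(w, q) = Mul(q, Pow(Add(q, w), -1))
Function('L')(T) = Pow(Add(71, T), Rational(1, 2))
Mul(Function('L')(Function('t')(Function('b')(6, -3), M)), -112) = Mul(Pow(Add(71, Mul(-7, Pow(Add(-7, Add(-3, Mul(-1, 6))), -1))), Rational(1, 2)), -112) = Mul(Pow(Add(71, Mul(-7, Pow(Add(-7, Add(-3, -6)), -1))), Rational(1, 2)), -112) = Mul(Pow(Add(71, Mul(-7, Pow(Add(-7, -9), -1))), Rational(1, 2)), -112) = Mul(Pow(Add(71, Mul(-7, Pow(-16, -1))), Rational(1, 2)), -112) = Mul(Pow(Add(71, Mul(-7, Rational(-1, 16))), Rational(1, 2)), -112) = Mul(Pow(Add(71, Rational(7, 16)), Rational(1, 2)), -112) = Mul(Pow(Rational(1143, 16), Rational(1, 2)), -112) = Mul(Mul(Rational(3, 4), Pow(127, Rational(1, 2))), -112) = Mul(-84, Pow(127, Rational(1, 2)))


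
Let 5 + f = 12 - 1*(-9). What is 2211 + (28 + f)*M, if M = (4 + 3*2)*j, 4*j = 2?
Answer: 2431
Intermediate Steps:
j = ½ (j = (¼)*2 = ½ ≈ 0.50000)
f = 16 (f = -5 + (12 - 1*(-9)) = -5 + (12 + 9) = -5 + 21 = 16)
M = 5 (M = (4 + 3*2)*(½) = (4 + 6)*(½) = 10*(½) = 5)
2211 + (28 + f)*M = 2211 + (28 + 16)*5 = 2211 + 44*5 = 2211 + 220 = 2431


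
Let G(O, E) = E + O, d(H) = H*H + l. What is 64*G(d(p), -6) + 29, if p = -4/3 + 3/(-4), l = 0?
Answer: -695/9 ≈ -77.222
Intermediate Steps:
p = -25/12 (p = -4*⅓ + 3*(-¼) = -4/3 - ¾ = -25/12 ≈ -2.0833)
d(H) = H² (d(H) = H*H + 0 = H² + 0 = H²)
64*G(d(p), -6) + 29 = 64*(-6 + (-25/12)²) + 29 = 64*(-6 + 625/144) + 29 = 64*(-239/144) + 29 = -956/9 + 29 = -695/9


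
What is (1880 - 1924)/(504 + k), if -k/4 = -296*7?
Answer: -11/2198 ≈ -0.0050045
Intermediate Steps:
k = 8288 (k = -(-1184)*7 = -4*(-2072) = 8288)
(1880 - 1924)/(504 + k) = (1880 - 1924)/(504 + 8288) = -44/8792 = -44*1/8792 = -11/2198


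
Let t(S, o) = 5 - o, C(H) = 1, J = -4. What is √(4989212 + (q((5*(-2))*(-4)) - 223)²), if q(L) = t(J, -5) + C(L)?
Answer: 2*√1258539 ≈ 2243.7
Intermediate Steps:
q(L) = 11 (q(L) = (5 - 1*(-5)) + 1 = (5 + 5) + 1 = 10 + 1 = 11)
√(4989212 + (q((5*(-2))*(-4)) - 223)²) = √(4989212 + (11 - 223)²) = √(4989212 + (-212)²) = √(4989212 + 44944) = √5034156 = 2*√1258539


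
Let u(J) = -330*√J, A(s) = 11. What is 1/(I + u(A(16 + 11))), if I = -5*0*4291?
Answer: -√11/3630 ≈ -0.00091367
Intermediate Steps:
I = 0 (I = 0*4291 = 0)
1/(I + u(A(16 + 11))) = 1/(0 - 330*√11) = 1/(-330*√11) = -√11/3630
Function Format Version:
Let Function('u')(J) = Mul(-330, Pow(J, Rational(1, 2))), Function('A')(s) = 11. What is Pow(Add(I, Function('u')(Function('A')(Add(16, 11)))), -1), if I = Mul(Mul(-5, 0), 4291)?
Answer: Mul(Rational(-1, 3630), Pow(11, Rational(1, 2))) ≈ -0.00091367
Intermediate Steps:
I = 0 (I = Mul(0, 4291) = 0)
Pow(Add(I, Function('u')(Function('A')(Add(16, 11)))), -1) = Pow(Add(0, Mul(-330, Pow(11, Rational(1, 2)))), -1) = Pow(Mul(-330, Pow(11, Rational(1, 2))), -1) = Mul(Rational(-1, 3630), Pow(11, Rational(1, 2)))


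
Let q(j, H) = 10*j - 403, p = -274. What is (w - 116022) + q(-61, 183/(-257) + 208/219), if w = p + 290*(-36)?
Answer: -127749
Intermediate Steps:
w = -10714 (w = -274 + 290*(-36) = -274 - 10440 = -10714)
q(j, H) = -403 + 10*j
(w - 116022) + q(-61, 183/(-257) + 208/219) = (-10714 - 116022) + (-403 + 10*(-61)) = -126736 + (-403 - 610) = -126736 - 1013 = -127749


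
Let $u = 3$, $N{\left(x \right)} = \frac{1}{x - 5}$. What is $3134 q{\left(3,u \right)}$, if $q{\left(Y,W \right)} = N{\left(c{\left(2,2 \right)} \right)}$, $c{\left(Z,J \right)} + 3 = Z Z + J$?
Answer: $-1567$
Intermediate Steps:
$c{\left(Z,J \right)} = -3 + J + Z^{2}$ ($c{\left(Z,J \right)} = -3 + \left(Z Z + J\right) = -3 + \left(Z^{2} + J\right) = -3 + \left(J + Z^{2}\right) = -3 + J + Z^{2}$)
$N{\left(x \right)} = \frac{1}{-5 + x}$
$q{\left(Y,W \right)} = - \frac{1}{2}$ ($q{\left(Y,W \right)} = \frac{1}{-5 + \left(-3 + 2 + 2^{2}\right)} = \frac{1}{-5 + \left(-3 + 2 + 4\right)} = \frac{1}{-5 + 3} = \frac{1}{-2} = - \frac{1}{2}$)
$3134 q{\left(3,u \right)} = 3134 \left(- \frac{1}{2}\right) = -1567$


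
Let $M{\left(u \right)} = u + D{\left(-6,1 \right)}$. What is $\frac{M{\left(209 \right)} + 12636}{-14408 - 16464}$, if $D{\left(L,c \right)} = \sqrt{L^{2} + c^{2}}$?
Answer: $- \frac{12845}{30872} - \frac{\sqrt{37}}{30872} \approx -0.41627$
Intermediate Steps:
$M{\left(u \right)} = u + \sqrt{37}$ ($M{\left(u \right)} = u + \sqrt{\left(-6\right)^{2} + 1^{2}} = u + \sqrt{36 + 1} = u + \sqrt{37}$)
$\frac{M{\left(209 \right)} + 12636}{-14408 - 16464} = \frac{\left(209 + \sqrt{37}\right) + 12636}{-14408 - 16464} = \frac{12845 + \sqrt{37}}{-30872} = \left(12845 + \sqrt{37}\right) \left(- \frac{1}{30872}\right) = - \frac{12845}{30872} - \frac{\sqrt{37}}{30872}$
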